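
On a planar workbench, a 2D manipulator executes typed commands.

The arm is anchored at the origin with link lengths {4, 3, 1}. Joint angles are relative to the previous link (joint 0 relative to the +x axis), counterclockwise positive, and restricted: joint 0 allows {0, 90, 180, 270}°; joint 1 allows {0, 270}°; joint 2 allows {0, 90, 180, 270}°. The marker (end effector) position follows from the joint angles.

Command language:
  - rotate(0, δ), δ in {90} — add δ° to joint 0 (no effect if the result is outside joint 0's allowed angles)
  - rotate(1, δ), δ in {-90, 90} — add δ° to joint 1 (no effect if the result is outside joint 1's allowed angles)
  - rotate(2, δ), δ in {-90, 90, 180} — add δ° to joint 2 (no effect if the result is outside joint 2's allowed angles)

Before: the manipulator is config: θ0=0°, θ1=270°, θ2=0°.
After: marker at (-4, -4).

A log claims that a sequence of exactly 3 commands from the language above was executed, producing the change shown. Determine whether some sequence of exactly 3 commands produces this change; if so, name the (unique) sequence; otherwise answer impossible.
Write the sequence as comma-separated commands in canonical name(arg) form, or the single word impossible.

start: config: θ0=0°, θ1=270°, θ2=0°
1. rotate(0, 90) → config: θ0=90°, θ1=270°, θ2=0°
2. rotate(0, 90) → config: θ0=180°, θ1=270°, θ2=0°
3. rotate(0, 90) → config: θ0=270°, θ1=270°, θ2=0°
uniquely the one of 216 3-step routes that fits.

rotate(0, 90), rotate(0, 90), rotate(0, 90)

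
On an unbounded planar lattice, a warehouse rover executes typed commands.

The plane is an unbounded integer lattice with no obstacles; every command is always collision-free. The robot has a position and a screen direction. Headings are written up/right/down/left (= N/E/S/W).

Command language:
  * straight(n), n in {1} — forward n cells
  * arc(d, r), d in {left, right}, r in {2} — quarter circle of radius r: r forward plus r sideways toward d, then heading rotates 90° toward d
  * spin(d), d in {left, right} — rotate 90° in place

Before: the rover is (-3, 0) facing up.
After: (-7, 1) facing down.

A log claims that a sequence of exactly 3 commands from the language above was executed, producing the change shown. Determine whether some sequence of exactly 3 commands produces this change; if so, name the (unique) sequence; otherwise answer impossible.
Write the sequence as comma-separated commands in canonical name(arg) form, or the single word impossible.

key: cell and facing (now S) both changed — the 3 commands mix motion and turning
t0: (-3, 0) facing up
t=1 straight(1) ⇒ (-3, 1) facing up
t=2 arc(left, 2) ⇒ (-5, 3) facing left
t=3 arc(left, 2) ⇒ (-7, 1) facing down
uniquely the one of 125 3-step routes that fits.

straight(1), arc(left, 2), arc(left, 2)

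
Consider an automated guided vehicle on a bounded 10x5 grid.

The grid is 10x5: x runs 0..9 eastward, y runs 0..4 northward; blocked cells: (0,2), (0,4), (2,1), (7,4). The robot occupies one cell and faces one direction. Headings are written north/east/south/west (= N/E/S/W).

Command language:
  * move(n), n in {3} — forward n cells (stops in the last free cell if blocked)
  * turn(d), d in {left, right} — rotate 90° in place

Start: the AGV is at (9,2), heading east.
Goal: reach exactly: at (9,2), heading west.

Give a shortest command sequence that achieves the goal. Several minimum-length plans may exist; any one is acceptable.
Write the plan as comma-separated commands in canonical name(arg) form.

start: at (9,2), heading east
1. turn(left) → at (9,2), heading north
2. turn(left) → at (9,2), heading west
no 1-step plan works, so 2 is optimal.

turn(left), turn(left)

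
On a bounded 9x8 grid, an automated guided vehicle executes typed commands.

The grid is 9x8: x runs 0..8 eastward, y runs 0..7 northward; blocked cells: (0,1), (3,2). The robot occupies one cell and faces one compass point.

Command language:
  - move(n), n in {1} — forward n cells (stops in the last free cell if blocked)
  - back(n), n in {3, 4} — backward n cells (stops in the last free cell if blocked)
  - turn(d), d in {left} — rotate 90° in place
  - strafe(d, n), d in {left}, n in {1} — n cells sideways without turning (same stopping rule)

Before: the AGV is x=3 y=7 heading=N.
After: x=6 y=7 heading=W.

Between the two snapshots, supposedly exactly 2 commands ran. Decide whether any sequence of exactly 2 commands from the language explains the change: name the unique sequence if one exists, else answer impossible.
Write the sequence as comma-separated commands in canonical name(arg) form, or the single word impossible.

key: order matters: swapping turn(left) and back(3) lands elsewhere
t0: x=3 y=7 heading=N
step 1 (turn(left)): x=3 y=7 heading=W
step 2 (back(3)): x=6 y=7 heading=W
no rival 2-sequence matches.

turn(left), back(3)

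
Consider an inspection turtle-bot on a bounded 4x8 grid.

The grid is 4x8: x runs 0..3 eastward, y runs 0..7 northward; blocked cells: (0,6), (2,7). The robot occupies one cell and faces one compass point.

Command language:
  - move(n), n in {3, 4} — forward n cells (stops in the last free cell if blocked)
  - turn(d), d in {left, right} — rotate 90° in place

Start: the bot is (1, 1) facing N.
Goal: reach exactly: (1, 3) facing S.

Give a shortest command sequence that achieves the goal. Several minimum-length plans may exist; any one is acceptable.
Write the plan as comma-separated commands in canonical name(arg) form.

move(3), move(3), turn(left), turn(left), move(4)

start: (1, 1) facing N
[1] after move(3): (1, 4) facing N
[2] after move(3): (1, 7) facing N
[3] after turn(left): (1, 7) facing W
[4] after turn(left): (1, 7) facing S
[5] after move(4): (1, 3) facing S
minimal: 5 command(s), checked below 5.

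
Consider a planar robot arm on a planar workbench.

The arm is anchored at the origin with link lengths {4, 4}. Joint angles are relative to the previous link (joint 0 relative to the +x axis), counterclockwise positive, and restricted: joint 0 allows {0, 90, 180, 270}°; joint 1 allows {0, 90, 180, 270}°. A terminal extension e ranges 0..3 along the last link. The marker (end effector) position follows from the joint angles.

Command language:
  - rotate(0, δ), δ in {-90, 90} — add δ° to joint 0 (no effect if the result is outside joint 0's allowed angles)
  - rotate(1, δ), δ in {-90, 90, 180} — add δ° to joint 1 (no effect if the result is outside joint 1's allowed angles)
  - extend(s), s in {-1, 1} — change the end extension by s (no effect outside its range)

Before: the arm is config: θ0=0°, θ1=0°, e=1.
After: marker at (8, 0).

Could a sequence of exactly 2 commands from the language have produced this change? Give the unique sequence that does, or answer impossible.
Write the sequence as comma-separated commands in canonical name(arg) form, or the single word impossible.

extend(-1), extend(-1)

t0: config: θ0=0°, θ1=0°, e=1
1. extend(-1) → config: θ0=0°, θ1=0°, e=0
2. extend(-1) → config: θ0=0°, θ1=0°, e=0
all 49 alternatives checked — unique.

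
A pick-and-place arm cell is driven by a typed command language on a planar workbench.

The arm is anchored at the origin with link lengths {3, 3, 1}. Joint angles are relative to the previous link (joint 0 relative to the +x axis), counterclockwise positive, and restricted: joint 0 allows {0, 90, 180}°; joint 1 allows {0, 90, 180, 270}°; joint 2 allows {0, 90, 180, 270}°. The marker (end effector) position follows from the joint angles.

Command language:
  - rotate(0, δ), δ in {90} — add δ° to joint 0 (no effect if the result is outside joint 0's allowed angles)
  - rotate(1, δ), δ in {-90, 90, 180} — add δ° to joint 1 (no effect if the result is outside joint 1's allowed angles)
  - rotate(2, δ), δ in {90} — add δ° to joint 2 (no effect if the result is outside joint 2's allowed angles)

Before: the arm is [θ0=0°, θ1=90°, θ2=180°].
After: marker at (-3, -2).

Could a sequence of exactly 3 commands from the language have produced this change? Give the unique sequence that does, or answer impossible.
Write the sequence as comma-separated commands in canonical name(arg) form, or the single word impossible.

rotate(0, 90), rotate(0, 90), rotate(0, 90)

initial: [θ0=0°, θ1=90°, θ2=180°]
[1] after rotate(0, 90): [θ0=90°, θ1=90°, θ2=180°]
[2] after rotate(0, 90): [θ0=180°, θ1=90°, θ2=180°]
[3] after rotate(0, 90): [θ0=180°, θ1=90°, θ2=180°]
all 125 alternatives checked — unique.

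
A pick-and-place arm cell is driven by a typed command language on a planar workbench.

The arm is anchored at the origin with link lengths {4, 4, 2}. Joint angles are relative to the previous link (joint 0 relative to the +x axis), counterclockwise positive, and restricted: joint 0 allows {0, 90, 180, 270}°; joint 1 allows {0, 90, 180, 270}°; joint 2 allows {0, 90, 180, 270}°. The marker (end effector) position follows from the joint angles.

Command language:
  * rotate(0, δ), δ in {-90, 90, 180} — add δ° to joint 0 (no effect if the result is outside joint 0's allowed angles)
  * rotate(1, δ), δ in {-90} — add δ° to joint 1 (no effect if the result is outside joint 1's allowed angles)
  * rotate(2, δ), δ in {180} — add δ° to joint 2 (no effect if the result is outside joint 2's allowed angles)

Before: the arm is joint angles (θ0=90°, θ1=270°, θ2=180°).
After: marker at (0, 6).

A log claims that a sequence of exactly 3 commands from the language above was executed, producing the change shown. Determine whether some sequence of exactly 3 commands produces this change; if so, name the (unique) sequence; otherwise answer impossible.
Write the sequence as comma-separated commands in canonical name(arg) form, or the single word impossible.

rotate(1, -90), rotate(1, -90), rotate(1, -90)

begin: joint angles (θ0=90°, θ1=270°, θ2=180°)
t=1 rotate(1, -90) ⇒ joint angles (θ0=90°, θ1=180°, θ2=180°)
t=2 rotate(1, -90) ⇒ joint angles (θ0=90°, θ1=90°, θ2=180°)
t=3 rotate(1, -90) ⇒ joint angles (θ0=90°, θ1=0°, θ2=180°)
all 125 alternatives checked — unique.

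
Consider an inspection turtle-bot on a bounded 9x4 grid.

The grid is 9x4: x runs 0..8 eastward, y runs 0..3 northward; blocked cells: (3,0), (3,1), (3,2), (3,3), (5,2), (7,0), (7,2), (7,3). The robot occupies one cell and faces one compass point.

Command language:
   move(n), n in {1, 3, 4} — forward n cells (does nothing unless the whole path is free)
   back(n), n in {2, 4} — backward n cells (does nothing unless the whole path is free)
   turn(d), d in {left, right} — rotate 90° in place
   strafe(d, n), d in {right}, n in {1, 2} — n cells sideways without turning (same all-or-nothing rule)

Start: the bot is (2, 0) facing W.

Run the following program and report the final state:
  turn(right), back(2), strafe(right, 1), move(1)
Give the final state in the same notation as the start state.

t0: (2, 0) facing W
t=1 turn(right) ⇒ (2, 0) facing N
t=2 back(2) ⇒ (2, 0) facing N
t=3 strafe(right, 1) ⇒ (2, 0) facing N
t=4 move(1) ⇒ (2, 1) facing N

(2, 1) facing N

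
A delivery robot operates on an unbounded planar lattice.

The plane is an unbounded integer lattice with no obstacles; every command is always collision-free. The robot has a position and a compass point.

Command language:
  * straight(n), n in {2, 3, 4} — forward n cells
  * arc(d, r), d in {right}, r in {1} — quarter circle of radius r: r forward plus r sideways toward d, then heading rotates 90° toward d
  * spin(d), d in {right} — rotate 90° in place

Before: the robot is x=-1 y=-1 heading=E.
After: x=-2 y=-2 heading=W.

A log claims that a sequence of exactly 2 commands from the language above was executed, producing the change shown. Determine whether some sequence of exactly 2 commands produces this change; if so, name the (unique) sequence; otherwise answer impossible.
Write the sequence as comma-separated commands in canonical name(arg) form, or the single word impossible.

spin(right), arc(right, 1)

key: running arc(right, 1) before spin(right) would end elsewhere — order is forced
t0: x=-1 y=-1 heading=E
[1] after spin(right): x=-1 y=-1 heading=S
[2] after arc(right, 1): x=-2 y=-2 heading=W
all 25 alternatives checked — unique.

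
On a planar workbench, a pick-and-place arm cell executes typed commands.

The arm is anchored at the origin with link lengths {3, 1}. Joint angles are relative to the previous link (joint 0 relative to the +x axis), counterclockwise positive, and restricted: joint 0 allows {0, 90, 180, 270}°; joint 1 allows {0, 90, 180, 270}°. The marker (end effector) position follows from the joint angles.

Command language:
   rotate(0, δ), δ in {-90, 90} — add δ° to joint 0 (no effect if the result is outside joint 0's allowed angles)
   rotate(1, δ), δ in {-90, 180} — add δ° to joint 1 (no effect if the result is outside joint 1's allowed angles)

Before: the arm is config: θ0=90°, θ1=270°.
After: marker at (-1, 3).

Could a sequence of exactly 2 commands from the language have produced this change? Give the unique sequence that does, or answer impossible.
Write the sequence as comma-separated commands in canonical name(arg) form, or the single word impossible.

begin: config: θ0=90°, θ1=270°
step 1 (rotate(1, -90)): config: θ0=90°, θ1=180°
step 2 (rotate(1, -90)): config: θ0=90°, θ1=90°
uniquely the one of 16 2-step routes that fits.

rotate(1, -90), rotate(1, -90)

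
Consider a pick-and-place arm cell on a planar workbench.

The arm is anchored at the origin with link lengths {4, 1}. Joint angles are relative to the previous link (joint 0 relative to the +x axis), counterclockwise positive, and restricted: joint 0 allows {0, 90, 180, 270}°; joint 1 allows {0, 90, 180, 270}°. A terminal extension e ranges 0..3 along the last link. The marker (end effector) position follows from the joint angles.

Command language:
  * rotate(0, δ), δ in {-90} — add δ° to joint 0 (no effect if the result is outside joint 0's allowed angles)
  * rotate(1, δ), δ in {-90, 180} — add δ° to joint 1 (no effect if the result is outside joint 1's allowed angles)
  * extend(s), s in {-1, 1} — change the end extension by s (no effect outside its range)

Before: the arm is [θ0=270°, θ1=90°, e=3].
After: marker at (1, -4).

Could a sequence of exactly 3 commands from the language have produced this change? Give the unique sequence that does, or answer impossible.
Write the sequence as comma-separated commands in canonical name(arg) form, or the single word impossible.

extend(-1), extend(-1), extend(-1)

from: [θ0=270°, θ1=90°, e=3]
step 1 (extend(-1)): [θ0=270°, θ1=90°, e=2]
step 2 (extend(-1)): [θ0=270°, θ1=90°, e=1]
step 3 (extend(-1)): [θ0=270°, θ1=90°, e=0]
no rival 3-sequence matches.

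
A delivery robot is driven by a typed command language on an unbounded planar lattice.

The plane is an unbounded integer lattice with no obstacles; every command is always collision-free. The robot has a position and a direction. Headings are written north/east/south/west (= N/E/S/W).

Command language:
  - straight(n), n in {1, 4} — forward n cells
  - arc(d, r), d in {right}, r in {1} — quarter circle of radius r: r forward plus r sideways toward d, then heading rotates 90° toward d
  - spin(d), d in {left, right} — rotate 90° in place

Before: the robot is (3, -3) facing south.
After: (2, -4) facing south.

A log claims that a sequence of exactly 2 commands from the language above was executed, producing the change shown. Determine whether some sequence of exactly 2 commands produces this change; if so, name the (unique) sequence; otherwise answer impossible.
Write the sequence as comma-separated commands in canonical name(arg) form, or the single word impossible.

arc(right, 1), spin(left)

key: still facing S at the end — net rotation zero over 2 steps
t0: (3, -3) facing south
t=1 arc(right, 1) ⇒ (2, -4) facing west
t=2 spin(left) ⇒ (2, -4) facing south
all 25 alternatives checked — unique.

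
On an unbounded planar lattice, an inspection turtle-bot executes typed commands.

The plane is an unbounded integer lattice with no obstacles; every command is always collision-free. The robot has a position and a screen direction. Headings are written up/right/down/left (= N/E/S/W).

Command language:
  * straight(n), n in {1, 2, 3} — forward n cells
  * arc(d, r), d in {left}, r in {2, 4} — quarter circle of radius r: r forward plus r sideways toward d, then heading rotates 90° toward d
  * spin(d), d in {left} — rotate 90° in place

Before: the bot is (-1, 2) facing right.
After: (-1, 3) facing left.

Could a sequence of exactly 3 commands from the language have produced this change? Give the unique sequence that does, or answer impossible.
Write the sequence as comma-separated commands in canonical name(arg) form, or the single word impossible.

key: position moved to (-1,3) AND the heading swung to W — translation plus rotation needed
begin: (-1, 2) facing right
step 1 (spin(left)): (-1, 2) facing up
step 2 (straight(1)): (-1, 3) facing up
step 3 (spin(left)): (-1, 3) facing left
all 216 alternatives checked — unique.

spin(left), straight(1), spin(left)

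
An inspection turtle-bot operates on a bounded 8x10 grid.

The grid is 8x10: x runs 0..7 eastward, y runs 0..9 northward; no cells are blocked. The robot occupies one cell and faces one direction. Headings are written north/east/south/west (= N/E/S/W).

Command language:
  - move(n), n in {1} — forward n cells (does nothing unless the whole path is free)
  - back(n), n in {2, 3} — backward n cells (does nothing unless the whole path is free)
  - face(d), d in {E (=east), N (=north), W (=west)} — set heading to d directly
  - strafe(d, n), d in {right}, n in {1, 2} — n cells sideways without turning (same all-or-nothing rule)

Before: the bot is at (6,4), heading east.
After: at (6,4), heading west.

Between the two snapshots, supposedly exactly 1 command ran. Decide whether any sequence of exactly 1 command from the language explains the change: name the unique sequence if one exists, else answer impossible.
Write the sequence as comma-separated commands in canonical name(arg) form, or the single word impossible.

face(W)

key: (6,4) unchanged — the single command moves nothing
initial: at (6,4), heading east
[1] after face(W): at (6,4), heading west
no other 1-command option fits: unique.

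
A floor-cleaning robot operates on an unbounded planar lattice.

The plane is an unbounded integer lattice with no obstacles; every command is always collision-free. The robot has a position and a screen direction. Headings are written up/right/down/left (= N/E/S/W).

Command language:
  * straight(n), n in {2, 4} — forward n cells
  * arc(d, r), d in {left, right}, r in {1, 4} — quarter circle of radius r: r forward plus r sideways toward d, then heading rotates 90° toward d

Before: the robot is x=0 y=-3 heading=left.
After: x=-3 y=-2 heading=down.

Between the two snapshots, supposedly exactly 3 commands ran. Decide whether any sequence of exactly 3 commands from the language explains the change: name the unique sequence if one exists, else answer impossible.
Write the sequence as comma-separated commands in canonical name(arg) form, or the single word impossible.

arc(right, 1), arc(left, 1), arc(left, 1)

key: running arc(left, 1) before arc(right, 1) would end elsewhere — order is forced
t0: x=0 y=-3 heading=left
step 1 (arc(right, 1)): x=-1 y=-2 heading=up
step 2 (arc(left, 1)): x=-2 y=-1 heading=left
step 3 (arc(left, 1)): x=-3 y=-2 heading=down
no other 3-command option fits: unique.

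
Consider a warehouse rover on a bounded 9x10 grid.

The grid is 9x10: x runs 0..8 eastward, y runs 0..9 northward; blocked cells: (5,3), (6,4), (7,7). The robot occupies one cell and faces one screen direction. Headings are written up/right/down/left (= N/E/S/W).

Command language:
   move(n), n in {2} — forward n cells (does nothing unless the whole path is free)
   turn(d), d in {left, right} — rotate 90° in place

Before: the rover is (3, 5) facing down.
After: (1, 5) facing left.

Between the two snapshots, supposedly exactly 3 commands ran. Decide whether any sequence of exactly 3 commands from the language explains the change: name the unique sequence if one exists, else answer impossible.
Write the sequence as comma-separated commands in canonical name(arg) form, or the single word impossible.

turn(right), move(2), move(2)

key: position moved to (1,5) AND the heading swung to W — translation plus rotation needed
start: (3, 5) facing down
t=1 turn(right) ⇒ (3, 5) facing left
t=2 move(2) ⇒ (1, 5) facing left
t=3 move(2) ⇒ (1, 5) facing left
no other 3-command option fits: unique.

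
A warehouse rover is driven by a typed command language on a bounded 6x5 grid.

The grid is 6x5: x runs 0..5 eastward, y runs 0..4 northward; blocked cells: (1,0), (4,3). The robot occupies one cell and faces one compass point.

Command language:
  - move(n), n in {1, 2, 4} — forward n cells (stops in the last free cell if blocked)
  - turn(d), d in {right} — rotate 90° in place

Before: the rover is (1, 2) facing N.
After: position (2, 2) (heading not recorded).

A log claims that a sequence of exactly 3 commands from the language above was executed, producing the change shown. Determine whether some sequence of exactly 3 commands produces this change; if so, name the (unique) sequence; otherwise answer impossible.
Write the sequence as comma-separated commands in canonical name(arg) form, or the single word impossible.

turn(right), move(1), turn(right)

from: (1, 2) facing N
t=1 turn(right) ⇒ (1, 2) facing E
t=2 move(1) ⇒ (2, 2) facing E
t=3 turn(right) ⇒ (2, 2) facing S
all 64 alternatives checked — unique.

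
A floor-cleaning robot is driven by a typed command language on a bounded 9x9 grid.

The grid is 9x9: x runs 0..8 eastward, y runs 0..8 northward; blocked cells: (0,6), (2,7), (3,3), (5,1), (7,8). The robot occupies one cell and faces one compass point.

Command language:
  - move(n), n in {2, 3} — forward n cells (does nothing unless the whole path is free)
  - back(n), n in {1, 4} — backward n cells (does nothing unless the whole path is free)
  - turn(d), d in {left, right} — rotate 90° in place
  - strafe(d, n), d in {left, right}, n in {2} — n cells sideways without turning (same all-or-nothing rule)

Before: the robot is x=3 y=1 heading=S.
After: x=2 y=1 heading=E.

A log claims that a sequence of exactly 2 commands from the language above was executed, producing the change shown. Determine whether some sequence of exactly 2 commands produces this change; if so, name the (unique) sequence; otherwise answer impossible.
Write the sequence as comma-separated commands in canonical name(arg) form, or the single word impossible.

key: running back(1) before turn(left) would end elsewhere — order is forced
t0: x=3 y=1 heading=S
1. turn(left) → x=3 y=1 heading=E
2. back(1) → x=2 y=1 heading=E
all 64 alternatives checked — unique.

turn(left), back(1)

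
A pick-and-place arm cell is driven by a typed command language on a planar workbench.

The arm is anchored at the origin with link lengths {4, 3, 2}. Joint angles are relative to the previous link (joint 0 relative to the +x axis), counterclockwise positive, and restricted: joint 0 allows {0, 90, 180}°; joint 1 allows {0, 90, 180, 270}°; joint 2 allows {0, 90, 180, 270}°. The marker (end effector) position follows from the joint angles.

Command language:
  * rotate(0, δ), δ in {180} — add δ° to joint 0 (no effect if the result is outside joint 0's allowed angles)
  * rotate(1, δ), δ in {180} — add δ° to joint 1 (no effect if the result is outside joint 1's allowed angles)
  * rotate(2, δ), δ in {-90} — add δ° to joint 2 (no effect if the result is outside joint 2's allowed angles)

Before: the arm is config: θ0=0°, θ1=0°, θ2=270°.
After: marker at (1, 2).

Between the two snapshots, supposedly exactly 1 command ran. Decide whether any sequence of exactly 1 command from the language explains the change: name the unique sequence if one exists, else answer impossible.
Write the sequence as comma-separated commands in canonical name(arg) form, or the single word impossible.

rotate(1, 180)

initial: config: θ0=0°, θ1=0°, θ2=270°
step 1 (rotate(1, 180)): config: θ0=0°, θ1=180°, θ2=270°
uniquely the one of 3 1-step routes that fits.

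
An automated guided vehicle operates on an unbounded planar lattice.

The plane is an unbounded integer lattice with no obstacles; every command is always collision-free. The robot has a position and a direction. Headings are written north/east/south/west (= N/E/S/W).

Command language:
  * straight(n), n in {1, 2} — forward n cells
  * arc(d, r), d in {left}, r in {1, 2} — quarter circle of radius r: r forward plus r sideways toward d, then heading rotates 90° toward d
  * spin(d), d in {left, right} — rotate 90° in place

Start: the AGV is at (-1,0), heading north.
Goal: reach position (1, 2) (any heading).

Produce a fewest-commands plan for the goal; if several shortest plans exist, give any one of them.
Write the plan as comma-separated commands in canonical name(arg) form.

spin(right), arc(left, 2)

initial: at (-1,0), heading north
step 1 (spin(right)): at (-1,0), heading east
step 2 (arc(left, 2)): at (1,2), heading north
shorter routes all fall short; 2 is best.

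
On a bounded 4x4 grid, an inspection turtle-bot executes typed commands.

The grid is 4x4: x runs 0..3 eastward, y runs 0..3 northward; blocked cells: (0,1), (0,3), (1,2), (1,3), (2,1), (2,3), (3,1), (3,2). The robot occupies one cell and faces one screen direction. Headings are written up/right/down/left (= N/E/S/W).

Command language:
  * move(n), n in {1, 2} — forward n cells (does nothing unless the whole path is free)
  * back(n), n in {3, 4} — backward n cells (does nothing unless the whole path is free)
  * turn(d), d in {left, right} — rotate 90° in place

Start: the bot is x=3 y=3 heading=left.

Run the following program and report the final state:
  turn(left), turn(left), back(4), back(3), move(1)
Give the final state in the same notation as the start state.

begin: x=3 y=3 heading=left
t=1 turn(left) ⇒ x=3 y=3 heading=down
t=2 turn(left) ⇒ x=3 y=3 heading=right
t=3 back(4) ⇒ x=3 y=3 heading=right
t=4 back(3) ⇒ x=3 y=3 heading=right
t=5 move(1) ⇒ x=3 y=3 heading=right

x=3 y=3 heading=right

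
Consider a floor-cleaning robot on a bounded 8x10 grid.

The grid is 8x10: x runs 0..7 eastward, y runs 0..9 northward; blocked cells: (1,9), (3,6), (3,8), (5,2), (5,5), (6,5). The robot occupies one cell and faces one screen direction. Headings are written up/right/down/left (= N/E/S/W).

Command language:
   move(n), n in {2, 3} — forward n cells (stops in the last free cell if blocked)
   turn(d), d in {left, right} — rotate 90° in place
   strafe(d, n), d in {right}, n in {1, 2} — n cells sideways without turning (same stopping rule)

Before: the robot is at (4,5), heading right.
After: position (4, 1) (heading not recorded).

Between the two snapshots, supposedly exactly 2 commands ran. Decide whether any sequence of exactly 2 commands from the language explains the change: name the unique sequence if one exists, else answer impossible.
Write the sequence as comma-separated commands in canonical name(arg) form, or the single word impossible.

start: at (4,5), heading right
1. strafe(right, 2) → at (4,3), heading right
2. strafe(right, 2) → at (4,1), heading right
no other 2-command option fits: unique.

strafe(right, 2), strafe(right, 2)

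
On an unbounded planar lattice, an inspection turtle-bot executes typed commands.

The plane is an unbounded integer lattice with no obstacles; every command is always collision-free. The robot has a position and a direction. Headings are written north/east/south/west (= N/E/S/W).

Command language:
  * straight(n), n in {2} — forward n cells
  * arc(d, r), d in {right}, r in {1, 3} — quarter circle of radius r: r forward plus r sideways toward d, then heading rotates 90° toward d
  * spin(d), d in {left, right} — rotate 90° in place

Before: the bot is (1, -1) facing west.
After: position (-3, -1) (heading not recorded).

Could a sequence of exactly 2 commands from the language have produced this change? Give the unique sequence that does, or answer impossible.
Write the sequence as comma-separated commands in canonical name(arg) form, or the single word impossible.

begin: (1, -1) facing west
t=1 straight(2) ⇒ (-1, -1) facing west
t=2 straight(2) ⇒ (-3, -1) facing west
no other 2-command option fits: unique.

straight(2), straight(2)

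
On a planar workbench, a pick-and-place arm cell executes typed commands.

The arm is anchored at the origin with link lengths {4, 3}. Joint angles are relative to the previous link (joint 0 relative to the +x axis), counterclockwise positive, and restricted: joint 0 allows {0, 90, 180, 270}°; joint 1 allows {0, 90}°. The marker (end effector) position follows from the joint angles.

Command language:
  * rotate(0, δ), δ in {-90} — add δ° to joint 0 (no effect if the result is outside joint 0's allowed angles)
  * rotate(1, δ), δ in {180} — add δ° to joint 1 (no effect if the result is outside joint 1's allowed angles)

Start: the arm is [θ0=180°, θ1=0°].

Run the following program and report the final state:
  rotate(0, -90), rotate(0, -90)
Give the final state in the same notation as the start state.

from: [θ0=180°, θ1=0°]
[1] after rotate(0, -90): [θ0=90°, θ1=0°]
[2] after rotate(0, -90): [θ0=0°, θ1=0°]

[θ0=0°, θ1=0°]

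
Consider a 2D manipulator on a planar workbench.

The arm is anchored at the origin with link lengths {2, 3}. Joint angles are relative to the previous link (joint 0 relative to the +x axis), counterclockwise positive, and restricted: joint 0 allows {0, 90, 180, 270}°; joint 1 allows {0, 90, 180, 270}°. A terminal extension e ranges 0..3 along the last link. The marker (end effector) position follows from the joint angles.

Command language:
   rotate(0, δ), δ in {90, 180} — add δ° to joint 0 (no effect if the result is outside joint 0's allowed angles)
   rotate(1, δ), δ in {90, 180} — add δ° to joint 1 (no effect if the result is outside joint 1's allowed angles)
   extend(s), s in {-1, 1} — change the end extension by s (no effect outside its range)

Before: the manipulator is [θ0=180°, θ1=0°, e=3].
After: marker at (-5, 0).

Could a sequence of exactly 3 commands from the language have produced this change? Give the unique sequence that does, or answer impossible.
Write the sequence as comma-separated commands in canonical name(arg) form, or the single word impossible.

from: [θ0=180°, θ1=0°, e=3]
1. extend(-1) → [θ0=180°, θ1=0°, e=2]
2. extend(-1) → [θ0=180°, θ1=0°, e=1]
3. extend(-1) → [θ0=180°, θ1=0°, e=0]
all 216 alternatives checked — unique.

extend(-1), extend(-1), extend(-1)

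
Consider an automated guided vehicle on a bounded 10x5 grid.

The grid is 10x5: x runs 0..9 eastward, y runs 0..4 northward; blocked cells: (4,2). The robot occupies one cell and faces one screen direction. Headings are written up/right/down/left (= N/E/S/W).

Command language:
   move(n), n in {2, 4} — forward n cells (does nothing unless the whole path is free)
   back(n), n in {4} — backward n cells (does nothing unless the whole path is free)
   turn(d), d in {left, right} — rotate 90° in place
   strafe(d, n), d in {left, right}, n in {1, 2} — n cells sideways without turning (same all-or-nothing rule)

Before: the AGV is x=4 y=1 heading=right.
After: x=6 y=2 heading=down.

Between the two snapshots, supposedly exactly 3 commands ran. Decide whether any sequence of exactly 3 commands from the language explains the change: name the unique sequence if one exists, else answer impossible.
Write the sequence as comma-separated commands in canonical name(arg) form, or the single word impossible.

move(2), strafe(left, 1), turn(right)

key: order matters: swapping move(2) and turn(right) lands elsewhere
initial: x=4 y=1 heading=right
1. move(2) → x=6 y=1 heading=right
2. strafe(left, 1) → x=6 y=2 heading=right
3. turn(right) → x=6 y=2 heading=down
no other 3-command option fits: unique.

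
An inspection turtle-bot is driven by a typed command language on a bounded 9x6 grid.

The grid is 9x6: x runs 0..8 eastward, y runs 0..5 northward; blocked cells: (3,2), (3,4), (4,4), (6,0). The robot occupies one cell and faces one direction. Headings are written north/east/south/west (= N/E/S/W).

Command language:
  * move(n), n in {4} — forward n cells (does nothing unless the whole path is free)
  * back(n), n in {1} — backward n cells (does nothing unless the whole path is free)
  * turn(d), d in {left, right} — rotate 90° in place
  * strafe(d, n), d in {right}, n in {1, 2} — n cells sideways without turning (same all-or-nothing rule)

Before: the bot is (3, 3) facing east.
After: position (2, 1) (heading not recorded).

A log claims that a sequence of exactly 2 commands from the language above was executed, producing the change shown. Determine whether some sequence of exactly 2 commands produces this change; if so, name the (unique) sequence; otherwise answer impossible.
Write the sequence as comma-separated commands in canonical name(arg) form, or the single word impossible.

back(1), strafe(right, 2)

key: running strafe(right, 2) before back(1) would end elsewhere — order is forced
t0: (3, 3) facing east
[1] after back(1): (2, 3) facing east
[2] after strafe(right, 2): (2, 1) facing east
all 36 alternatives checked — unique.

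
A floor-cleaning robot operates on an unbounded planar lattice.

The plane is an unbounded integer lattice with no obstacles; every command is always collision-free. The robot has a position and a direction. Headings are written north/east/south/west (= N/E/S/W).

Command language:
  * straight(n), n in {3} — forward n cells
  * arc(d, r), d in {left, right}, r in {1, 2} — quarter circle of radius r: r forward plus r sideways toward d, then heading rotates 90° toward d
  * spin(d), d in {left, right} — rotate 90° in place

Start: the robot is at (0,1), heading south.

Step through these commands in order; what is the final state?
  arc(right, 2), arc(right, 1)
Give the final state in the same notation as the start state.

at (-3,0), heading north

start: at (0,1), heading south
t=1 arc(right, 2) ⇒ at (-2,-1), heading west
t=2 arc(right, 1) ⇒ at (-3,0), heading north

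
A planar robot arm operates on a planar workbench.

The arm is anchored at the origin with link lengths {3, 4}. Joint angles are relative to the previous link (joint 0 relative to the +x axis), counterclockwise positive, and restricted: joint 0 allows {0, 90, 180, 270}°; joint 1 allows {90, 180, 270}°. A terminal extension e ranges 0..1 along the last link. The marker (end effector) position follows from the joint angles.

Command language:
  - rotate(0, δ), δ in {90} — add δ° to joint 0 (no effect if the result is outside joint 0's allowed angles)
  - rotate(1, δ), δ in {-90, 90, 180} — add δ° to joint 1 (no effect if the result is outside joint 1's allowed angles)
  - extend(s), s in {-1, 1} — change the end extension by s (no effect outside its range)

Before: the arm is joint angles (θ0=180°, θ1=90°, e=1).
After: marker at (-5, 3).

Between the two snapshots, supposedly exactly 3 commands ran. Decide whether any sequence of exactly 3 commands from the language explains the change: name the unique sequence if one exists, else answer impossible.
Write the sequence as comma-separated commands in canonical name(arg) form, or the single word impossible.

rotate(0, 90), rotate(0, 90), rotate(0, 90)

initial: joint angles (θ0=180°, θ1=90°, e=1)
[1] after rotate(0, 90): joint angles (θ0=270°, θ1=90°, e=1)
[2] after rotate(0, 90): joint angles (θ0=0°, θ1=90°, e=1)
[3] after rotate(0, 90): joint angles (θ0=90°, θ1=90°, e=1)
no other 3-command option fits: unique.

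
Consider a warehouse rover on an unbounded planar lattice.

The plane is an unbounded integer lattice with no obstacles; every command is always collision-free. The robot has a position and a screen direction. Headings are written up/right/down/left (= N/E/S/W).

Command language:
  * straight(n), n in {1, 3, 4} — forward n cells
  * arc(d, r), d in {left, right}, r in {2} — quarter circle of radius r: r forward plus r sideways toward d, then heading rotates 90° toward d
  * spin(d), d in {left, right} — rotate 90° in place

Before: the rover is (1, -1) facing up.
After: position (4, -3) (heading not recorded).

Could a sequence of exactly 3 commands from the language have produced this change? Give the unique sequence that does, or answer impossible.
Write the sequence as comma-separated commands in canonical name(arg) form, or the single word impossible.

key: order matters: swapping spin(right) and arc(right, 2) lands elsewhere
initial: (1, -1) facing up
t=1 spin(right) ⇒ (1, -1) facing right
t=2 straight(1) ⇒ (2, -1) facing right
t=3 arc(right, 2) ⇒ (4, -3) facing down
no rival 3-sequence matches.

spin(right), straight(1), arc(right, 2)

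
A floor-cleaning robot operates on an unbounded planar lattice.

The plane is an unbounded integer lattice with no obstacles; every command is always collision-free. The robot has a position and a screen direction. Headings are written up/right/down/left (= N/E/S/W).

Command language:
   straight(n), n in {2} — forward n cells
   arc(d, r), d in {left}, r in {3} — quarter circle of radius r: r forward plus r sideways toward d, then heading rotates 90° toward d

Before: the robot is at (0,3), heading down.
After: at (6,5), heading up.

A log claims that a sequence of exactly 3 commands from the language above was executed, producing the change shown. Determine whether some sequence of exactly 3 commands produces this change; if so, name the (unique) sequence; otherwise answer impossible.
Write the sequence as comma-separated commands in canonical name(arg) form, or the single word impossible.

key: cell and facing (now N) both changed — the 3 commands mix motion and turning
initial: at (0,3), heading down
1. arc(left, 3) → at (3,0), heading right
2. arc(left, 3) → at (6,3), heading up
3. straight(2) → at (6,5), heading up
no other 3-command option fits: unique.

arc(left, 3), arc(left, 3), straight(2)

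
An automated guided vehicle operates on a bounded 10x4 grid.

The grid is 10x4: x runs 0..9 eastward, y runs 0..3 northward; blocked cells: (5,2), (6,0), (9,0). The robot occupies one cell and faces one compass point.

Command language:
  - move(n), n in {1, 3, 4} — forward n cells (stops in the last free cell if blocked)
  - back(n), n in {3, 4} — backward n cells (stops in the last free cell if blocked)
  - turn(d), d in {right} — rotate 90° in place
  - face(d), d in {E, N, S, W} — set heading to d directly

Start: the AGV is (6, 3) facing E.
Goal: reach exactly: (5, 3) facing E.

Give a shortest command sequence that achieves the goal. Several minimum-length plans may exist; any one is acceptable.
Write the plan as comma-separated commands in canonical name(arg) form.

begin: (6, 3) facing E
[1] after move(3): (9, 3) facing E
[2] after back(4): (5, 3) facing E
shorter routes all fall short; 2 is best.

move(3), back(4)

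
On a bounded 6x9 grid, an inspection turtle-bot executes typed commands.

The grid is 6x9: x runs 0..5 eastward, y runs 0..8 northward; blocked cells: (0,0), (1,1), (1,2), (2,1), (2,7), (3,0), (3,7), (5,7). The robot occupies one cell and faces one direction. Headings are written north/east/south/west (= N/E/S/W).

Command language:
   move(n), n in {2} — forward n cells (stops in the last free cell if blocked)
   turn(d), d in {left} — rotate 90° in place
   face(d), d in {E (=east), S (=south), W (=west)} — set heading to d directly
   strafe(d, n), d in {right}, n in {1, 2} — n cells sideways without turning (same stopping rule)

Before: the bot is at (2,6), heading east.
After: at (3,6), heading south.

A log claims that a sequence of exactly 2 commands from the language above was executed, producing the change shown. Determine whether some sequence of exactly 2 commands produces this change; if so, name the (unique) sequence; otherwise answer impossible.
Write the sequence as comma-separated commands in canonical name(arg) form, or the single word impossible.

checked all 2-command options: none fits.

impossible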